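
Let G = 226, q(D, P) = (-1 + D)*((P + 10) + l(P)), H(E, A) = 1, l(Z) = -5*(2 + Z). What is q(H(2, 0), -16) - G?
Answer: -226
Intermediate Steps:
l(Z) = -10 - 5*Z
q(D, P) = -4*P*(-1 + D) (q(D, P) = (-1 + D)*((P + 10) + (-10 - 5*P)) = (-1 + D)*((10 + P) + (-10 - 5*P)) = (-1 + D)*(-4*P) = -4*P*(-1 + D))
q(H(2, 0), -16) - G = 4*(-16)*(1 - 1*1) - 1*226 = 4*(-16)*(1 - 1) - 226 = 4*(-16)*0 - 226 = 0 - 226 = -226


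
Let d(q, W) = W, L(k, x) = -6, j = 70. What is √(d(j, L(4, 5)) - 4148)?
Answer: I*√4154 ≈ 64.452*I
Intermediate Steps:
√(d(j, L(4, 5)) - 4148) = √(-6 - 4148) = √(-4154) = I*√4154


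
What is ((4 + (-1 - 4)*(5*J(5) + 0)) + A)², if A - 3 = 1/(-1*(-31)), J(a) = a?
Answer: 13373649/961 ≈ 13916.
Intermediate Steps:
A = 94/31 (A = 3 + 1/(-1*(-31)) = 3 + 1/31 = 94/31 ≈ 3.0323)
((4 + (-1 - 4)*(5*J(5) + 0)) + A)² = ((4 + (-1 - 4)*(5*5 + 0)) + 94/31)² = ((4 - 5*(25 + 0)) + 94/31)² = ((4 - 5*25) + 94/31)² = ((4 - 125) + 94/31)² = (-121 + 94/31)² = (-3657/31)² = 13373649/961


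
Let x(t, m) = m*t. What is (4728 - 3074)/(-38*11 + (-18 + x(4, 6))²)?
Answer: -827/191 ≈ -4.3298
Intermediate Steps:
(4728 - 3074)/(-38*11 + (-18 + x(4, 6))²) = (4728 - 3074)/(-38*11 + (-18 + 6*4)²) = 1654/(-418 + (-18 + 24)²) = 1654/(-418 + 6²) = 1654/(-418 + 36) = 1654/(-382) = 1654*(-1/382) = -827/191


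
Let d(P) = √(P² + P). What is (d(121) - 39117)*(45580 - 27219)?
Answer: -718227237 + 201971*√122 ≈ -7.1600e+8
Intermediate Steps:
d(P) = √(P + P²)
(d(121) - 39117)*(45580 - 27219) = (√(121*(1 + 121)) - 39117)*(45580 - 27219) = (√(121*122) - 39117)*18361 = (√14762 - 39117)*18361 = (11*√122 - 39117)*18361 = (-39117 + 11*√122)*18361 = -718227237 + 201971*√122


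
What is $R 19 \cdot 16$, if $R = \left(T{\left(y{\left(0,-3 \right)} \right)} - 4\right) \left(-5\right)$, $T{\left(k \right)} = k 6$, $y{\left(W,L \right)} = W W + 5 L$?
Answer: $142880$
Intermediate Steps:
$y{\left(W,L \right)} = W^{2} + 5 L$
$T{\left(k \right)} = 6 k$
$R = 470$ ($R = \left(6 \left(0^{2} + 5 \left(-3\right)\right) - 4\right) \left(-5\right) = \left(6 \left(0 - 15\right) - 4\right) \left(-5\right) = \left(6 \left(-15\right) - 4\right) \left(-5\right) = \left(-90 - 4\right) \left(-5\right) = \left(-94\right) \left(-5\right) = 470$)
$R 19 \cdot 16 = 470 \cdot 19 \cdot 16 = 8930 \cdot 16 = 142880$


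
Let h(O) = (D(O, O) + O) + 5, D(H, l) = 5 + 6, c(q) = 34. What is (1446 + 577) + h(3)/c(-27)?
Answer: 68801/34 ≈ 2023.6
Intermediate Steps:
D(H, l) = 11
h(O) = 16 + O (h(O) = (11 + O) + 5 = 16 + O)
(1446 + 577) + h(3)/c(-27) = (1446 + 577) + (16 + 3)/34 = 2023 + 19*(1/34) = 2023 + 19/34 = 68801/34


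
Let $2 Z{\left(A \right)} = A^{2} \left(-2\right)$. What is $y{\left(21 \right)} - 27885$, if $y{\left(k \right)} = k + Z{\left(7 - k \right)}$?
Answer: $-28060$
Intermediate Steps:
$Z{\left(A \right)} = - A^{2}$ ($Z{\left(A \right)} = \frac{A^{2} \left(-2\right)}{2} = \frac{\left(-2\right) A^{2}}{2} = - A^{2}$)
$y{\left(k \right)} = k - \left(7 - k\right)^{2}$
$y{\left(21 \right)} - 27885 = \left(21 - \left(-7 + 21\right)^{2}\right) - 27885 = \left(21 - 14^{2}\right) - 27885 = \left(21 - 196\right) - 27885 = -175 - 27885 = -28060$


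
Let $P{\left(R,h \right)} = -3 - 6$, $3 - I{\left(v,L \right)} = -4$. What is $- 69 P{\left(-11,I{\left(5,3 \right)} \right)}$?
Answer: $621$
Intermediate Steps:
$I{\left(v,L \right)} = 7$ ($I{\left(v,L \right)} = 3 - -4 = 3 + 4 = 7$)
$P{\left(R,h \right)} = -9$ ($P{\left(R,h \right)} = -3 - 6 = -9$)
$- 69 P{\left(-11,I{\left(5,3 \right)} \right)} = \left(-69\right) \left(-9\right) = 621$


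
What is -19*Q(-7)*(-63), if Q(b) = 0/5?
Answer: 0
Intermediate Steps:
Q(b) = 0 (Q(b) = 0*(⅕) = 0)
-19*Q(-7)*(-63) = -19*0*(-63) = 0*(-63) = 0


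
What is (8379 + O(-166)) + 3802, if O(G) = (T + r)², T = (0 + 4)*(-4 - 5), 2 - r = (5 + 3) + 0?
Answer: 13945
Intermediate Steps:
r = -6 (r = 2 - ((5 + 3) + 0) = 2 - (8 + 0) = 2 - 1*8 = 2 - 8 = -6)
T = -36 (T = 4*(-9) = -36)
O(G) = 1764 (O(G) = (-36 - 6)² = (-42)² = 1764)
(8379 + O(-166)) + 3802 = (8379 + 1764) + 3802 = 10143 + 3802 = 13945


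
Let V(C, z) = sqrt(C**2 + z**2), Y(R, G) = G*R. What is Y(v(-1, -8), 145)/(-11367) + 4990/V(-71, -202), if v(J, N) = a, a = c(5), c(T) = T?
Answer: -725/11367 + 998*sqrt(45845)/9169 ≈ 23.242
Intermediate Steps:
a = 5
v(J, N) = 5
Y(v(-1, -8), 145)/(-11367) + 4990/V(-71, -202) = (145*5)/(-11367) + 4990/(sqrt((-71)**2 + (-202)**2)) = 725*(-1/11367) + 4990/(sqrt(5041 + 40804)) = -725/11367 + 4990/(sqrt(45845)) = -725/11367 + 4990*(sqrt(45845)/45845) = -725/11367 + 998*sqrt(45845)/9169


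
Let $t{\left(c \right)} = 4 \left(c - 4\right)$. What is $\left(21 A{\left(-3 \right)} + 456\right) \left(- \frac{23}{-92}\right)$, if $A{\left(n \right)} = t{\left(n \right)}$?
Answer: $-33$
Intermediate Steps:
$t{\left(c \right)} = -16 + 4 c$ ($t{\left(c \right)} = 4 \left(-4 + c\right) = -16 + 4 c$)
$A{\left(n \right)} = -16 + 4 n$
$\left(21 A{\left(-3 \right)} + 456\right) \left(- \frac{23}{-92}\right) = \left(21 \left(-16 + 4 \left(-3\right)\right) + 456\right) \left(- \frac{23}{-92}\right) = \left(21 \left(-16 - 12\right) + 456\right) \left(\left(-23\right) \left(- \frac{1}{92}\right)\right) = \left(21 \left(-28\right) + 456\right) \frac{1}{4} = \left(-588 + 456\right) \frac{1}{4} = \left(-132\right) \frac{1}{4} = -33$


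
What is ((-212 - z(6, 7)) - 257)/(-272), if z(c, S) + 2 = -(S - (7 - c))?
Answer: 461/272 ≈ 1.6949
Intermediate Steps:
z(c, S) = 5 - S - c (z(c, S) = -2 - (S - (7 - c)) = -2 - (S + (-7 + c)) = -2 - (-7 + S + c) = -2 + (7 - S - c) = 5 - S - c)
((-212 - z(6, 7)) - 257)/(-272) = ((-212 - (5 - 1*7 - 1*6)) - 257)/(-272) = ((-212 - (5 - 7 - 6)) - 257)*(-1/272) = ((-212 - 1*(-8)) - 257)*(-1/272) = ((-212 + 8) - 257)*(-1/272) = (-204 - 257)*(-1/272) = -461*(-1/272) = 461/272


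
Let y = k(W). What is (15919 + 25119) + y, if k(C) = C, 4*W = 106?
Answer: 82129/2 ≈ 41065.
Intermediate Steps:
W = 53/2 (W = (¼)*106 = 53/2 ≈ 26.500)
y = 53/2 ≈ 26.500
(15919 + 25119) + y = (15919 + 25119) + 53/2 = 41038 + 53/2 = 82129/2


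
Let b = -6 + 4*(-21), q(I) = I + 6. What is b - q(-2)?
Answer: -94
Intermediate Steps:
q(I) = 6 + I
b = -90 (b = -6 - 84 = -90)
b - q(-2) = -90 - (6 - 2) = -90 - 1*4 = -90 - 4 = -94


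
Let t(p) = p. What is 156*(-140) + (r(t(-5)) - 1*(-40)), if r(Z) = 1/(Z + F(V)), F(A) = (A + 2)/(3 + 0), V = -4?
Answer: -370603/17 ≈ -21800.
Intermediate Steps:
F(A) = 2/3 + A/3 (F(A) = (2 + A)/3 = (2 + A)*(1/3) = 2/3 + A/3)
r(Z) = 1/(-2/3 + Z) (r(Z) = 1/(Z + (2/3 + (1/3)*(-4))) = 1/(Z + (2/3 - 4/3)) = 1/(Z - 2/3) = 1/(-2/3 + Z))
156*(-140) + (r(t(-5)) - 1*(-40)) = 156*(-140) + (3/(-2 + 3*(-5)) - 1*(-40)) = -21840 + (3/(-2 - 15) + 40) = -21840 + (3/(-17) + 40) = -21840 + (3*(-1/17) + 40) = -21840 + (-3/17 + 40) = -21840 + 677/17 = -370603/17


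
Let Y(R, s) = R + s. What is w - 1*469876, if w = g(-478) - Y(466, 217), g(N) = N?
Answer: -471037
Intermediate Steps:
w = -1161 (w = -478 - (466 + 217) = -478 - 1*683 = -478 - 683 = -1161)
w - 1*469876 = -1161 - 1*469876 = -1161 - 469876 = -471037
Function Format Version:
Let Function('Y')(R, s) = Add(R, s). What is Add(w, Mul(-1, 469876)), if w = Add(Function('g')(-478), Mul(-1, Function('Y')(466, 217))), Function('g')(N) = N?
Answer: -471037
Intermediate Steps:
w = -1161 (w = Add(-478, Mul(-1, Add(466, 217))) = Add(-478, Mul(-1, 683)) = Add(-478, -683) = -1161)
Add(w, Mul(-1, 469876)) = Add(-1161, Mul(-1, 469876)) = Add(-1161, -469876) = -471037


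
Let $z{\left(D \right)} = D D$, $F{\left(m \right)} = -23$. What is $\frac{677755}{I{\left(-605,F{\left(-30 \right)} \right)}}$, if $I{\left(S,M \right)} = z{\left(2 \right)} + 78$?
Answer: $\frac{677755}{82} \approx 8265.3$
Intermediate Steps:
$z{\left(D \right)} = D^{2}$
$I{\left(S,M \right)} = 82$ ($I{\left(S,M \right)} = 2^{2} + 78 = 4 + 78 = 82$)
$\frac{677755}{I{\left(-605,F{\left(-30 \right)} \right)}} = \frac{677755}{82}$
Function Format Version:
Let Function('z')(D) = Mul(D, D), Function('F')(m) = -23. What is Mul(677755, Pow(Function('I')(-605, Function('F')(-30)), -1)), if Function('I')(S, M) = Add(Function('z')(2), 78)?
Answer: Rational(677755, 82) ≈ 8265.3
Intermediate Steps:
Function('z')(D) = Pow(D, 2)
Function('I')(S, M) = 82 (Function('I')(S, M) = Add(Pow(2, 2), 78) = Add(4, 78) = 82)
Mul(677755, Pow(Function('I')(-605, Function('F')(-30)), -1)) = Mul(677755, Pow(82, -1)) = Mul(677755, Rational(1, 82)) = Rational(677755, 82)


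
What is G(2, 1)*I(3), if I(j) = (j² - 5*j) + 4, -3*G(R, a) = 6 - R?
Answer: 8/3 ≈ 2.6667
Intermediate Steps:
G(R, a) = -2 + R/3 (G(R, a) = -(6 - R)/3 = -2 + R/3)
I(j) = 4 + j² - 5*j
G(2, 1)*I(3) = (-2 + (⅓)*2)*(4 + 3² - 5*3) = (-2 + ⅔)*(4 + 9 - 15) = -4/3*(-2) = 8/3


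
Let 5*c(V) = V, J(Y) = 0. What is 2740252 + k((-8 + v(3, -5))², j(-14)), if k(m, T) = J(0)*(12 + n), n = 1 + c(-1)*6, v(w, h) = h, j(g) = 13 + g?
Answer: 2740252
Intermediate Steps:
c(V) = V/5
n = -⅕ (n = 1 + ((⅕)*(-1))*6 = 1 - ⅕*6 = 1 - 6/5 = -⅕ ≈ -0.20000)
k(m, T) = 0 (k(m, T) = 0*(12 - ⅕) = 0*(59/5) = 0)
2740252 + k((-8 + v(3, -5))², j(-14)) = 2740252 + 0 = 2740252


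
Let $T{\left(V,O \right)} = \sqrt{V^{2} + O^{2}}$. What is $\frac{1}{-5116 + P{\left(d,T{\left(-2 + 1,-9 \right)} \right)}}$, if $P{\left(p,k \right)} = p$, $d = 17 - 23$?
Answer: $- \frac{1}{5122} \approx -0.00019524$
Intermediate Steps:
$d = -6$ ($d = 17 - 23 = -6$)
$T{\left(V,O \right)} = \sqrt{O^{2} + V^{2}}$
$\frac{1}{-5116 + P{\left(d,T{\left(-2 + 1,-9 \right)} \right)}} = \frac{1}{-5116 - 6} = \frac{1}{-5122} = - \frac{1}{5122}$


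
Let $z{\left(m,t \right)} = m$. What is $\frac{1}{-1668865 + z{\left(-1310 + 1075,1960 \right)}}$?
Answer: $- \frac{1}{1669100} \approx -5.9913 \cdot 10^{-7}$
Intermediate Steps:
$\frac{1}{-1668865 + z{\left(-1310 + 1075,1960 \right)}} = \frac{1}{-1668865 + \left(-1310 + 1075\right)} = \frac{1}{-1668865 - 235} = \frac{1}{-1669100} = - \frac{1}{1669100}$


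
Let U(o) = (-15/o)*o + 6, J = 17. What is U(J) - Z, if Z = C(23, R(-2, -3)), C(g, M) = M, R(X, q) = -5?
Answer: -4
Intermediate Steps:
U(o) = -9 (U(o) = -15 + 6 = -9)
Z = -5
U(J) - Z = -9 - 1*(-5) = -9 + 5 = -4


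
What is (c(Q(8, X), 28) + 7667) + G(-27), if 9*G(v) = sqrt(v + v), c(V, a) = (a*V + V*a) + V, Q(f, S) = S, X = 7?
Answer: 8066 + I*sqrt(6)/3 ≈ 8066.0 + 0.8165*I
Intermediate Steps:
c(V, a) = V + 2*V*a (c(V, a) = (V*a + V*a) + V = 2*V*a + V = V + 2*V*a)
G(v) = sqrt(2)*sqrt(v)/9 (G(v) = sqrt(v + v)/9 = sqrt(2*v)/9 = (sqrt(2)*sqrt(v))/9 = sqrt(2)*sqrt(v)/9)
(c(Q(8, X), 28) + 7667) + G(-27) = (7*(1 + 2*28) + 7667) + sqrt(2)*sqrt(-27)/9 = (7*(1 + 56) + 7667) + sqrt(2)*(3*I*sqrt(3))/9 = (7*57 + 7667) + I*sqrt(6)/3 = (399 + 7667) + I*sqrt(6)/3 = 8066 + I*sqrt(6)/3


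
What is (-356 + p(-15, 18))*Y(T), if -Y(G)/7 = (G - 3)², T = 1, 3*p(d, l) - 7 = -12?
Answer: 30044/3 ≈ 10015.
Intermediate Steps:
p(d, l) = -5/3 (p(d, l) = 7/3 + (⅓)*(-12) = 7/3 - 4 = -5/3)
Y(G) = -7*(-3 + G)² (Y(G) = -7*(G - 3)² = -7*(-3 + G)²)
(-356 + p(-15, 18))*Y(T) = (-356 - 5/3)*(-7*(-3 + 1)²) = -(-7511)*(-2)²/3 = -(-7511)*4/3 = -1073/3*(-28) = 30044/3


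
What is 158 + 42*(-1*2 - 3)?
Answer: -52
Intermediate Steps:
158 + 42*(-1*2 - 3) = 158 + 42*(-2 - 3) = 158 + 42*(-5) = 158 - 210 = -52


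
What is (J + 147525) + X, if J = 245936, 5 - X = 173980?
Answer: 219486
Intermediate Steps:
X = -173975 (X = 5 - 1*173980 = 5 - 173980 = -173975)
(J + 147525) + X = (245936 + 147525) - 173975 = 393461 - 173975 = 219486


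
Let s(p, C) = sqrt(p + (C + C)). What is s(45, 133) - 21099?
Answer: -21099 + sqrt(311) ≈ -21081.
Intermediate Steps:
s(p, C) = sqrt(p + 2*C)
s(45, 133) - 21099 = sqrt(45 + 2*133) - 21099 = sqrt(45 + 266) - 21099 = sqrt(311) - 21099 = -21099 + sqrt(311)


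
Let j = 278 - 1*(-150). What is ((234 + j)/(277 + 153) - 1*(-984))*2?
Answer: 423782/215 ≈ 1971.1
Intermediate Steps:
j = 428 (j = 278 + 150 = 428)
((234 + j)/(277 + 153) - 1*(-984))*2 = ((234 + 428)/(277 + 153) - 1*(-984))*2 = (662/430 + 984)*2 = (662*(1/430) + 984)*2 = (331/215 + 984)*2 = (211891/215)*2 = 423782/215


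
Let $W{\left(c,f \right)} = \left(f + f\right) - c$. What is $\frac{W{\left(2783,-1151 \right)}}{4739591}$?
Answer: $- \frac{5085}{4739591} \approx -0.0010729$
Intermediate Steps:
$W{\left(c,f \right)} = - c + 2 f$ ($W{\left(c,f \right)} = 2 f - c = - c + 2 f$)
$\frac{W{\left(2783,-1151 \right)}}{4739591} = \frac{\left(-1\right) 2783 + 2 \left(-1151\right)}{4739591} = \left(-2783 - 2302\right) \frac{1}{4739591} = \left(-5085\right) \frac{1}{4739591} = - \frac{5085}{4739591}$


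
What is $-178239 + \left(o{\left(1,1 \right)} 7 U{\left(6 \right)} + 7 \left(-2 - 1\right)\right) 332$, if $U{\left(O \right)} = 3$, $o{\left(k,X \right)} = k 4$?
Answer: $-157323$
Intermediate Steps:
$o{\left(k,X \right)} = 4 k$
$-178239 + \left(o{\left(1,1 \right)} 7 U{\left(6 \right)} + 7 \left(-2 - 1\right)\right) 332 = -178239 + \left(4 \cdot 1 \cdot 7 \cdot 3 + 7 \left(-2 - 1\right)\right) 332 = -178239 + \left(4 \cdot 7 \cdot 3 + 7 \left(-3\right)\right) 332 = -178239 + \left(28 \cdot 3 - 21\right) 332 = -178239 + \left(84 - 21\right) 332 = -178239 + 63 \cdot 332 = -178239 + 20916 = -157323$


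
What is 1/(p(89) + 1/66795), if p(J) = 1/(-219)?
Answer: -66795/304 ≈ -219.72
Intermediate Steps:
p(J) = -1/219
1/(p(89) + 1/66795) = 1/(-1/219 + 1/66795) = 1/(-304/66795) = -66795/304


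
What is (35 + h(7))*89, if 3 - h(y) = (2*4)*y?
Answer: -1602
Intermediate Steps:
h(y) = 3 - 8*y (h(y) = 3 - 2*4*y = 3 - 8*y)
(35 + h(7))*89 = (35 + (3 - 8*7))*89 = (35 + (3 - 56))*89 = (35 - 53)*89 = -18*89 = -1602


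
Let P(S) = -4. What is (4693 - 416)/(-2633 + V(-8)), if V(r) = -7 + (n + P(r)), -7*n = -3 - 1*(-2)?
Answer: -29939/18507 ≈ -1.6177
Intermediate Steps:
n = 1/7 (n = -(-3 - 1*(-2))/7 = -(-3 + 2)/7 = -1/7*(-1) = 1/7 ≈ 0.14286)
V(r) = -76/7 (V(r) = -7 + (1/7 - 4) = -7 - 27/7 = -76/7)
(4693 - 416)/(-2633 + V(-8)) = (4693 - 416)/(-2633 - 76/7) = 4277/(-18507/7) = 4277*(-7/18507) = -29939/18507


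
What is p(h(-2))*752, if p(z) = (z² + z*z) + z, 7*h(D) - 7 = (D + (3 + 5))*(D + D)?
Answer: 345168/49 ≈ 7044.2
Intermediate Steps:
h(D) = 1 + 2*D*(8 + D)/7 (h(D) = 1 + ((D + (3 + 5))*(D + D))/7 = 1 + ((D + 8)*(2*D))/7 = 1 + ((8 + D)*(2*D))/7 = 1 + (2*D*(8 + D))/7 = 1 + 2*D*(8 + D)/7)
p(z) = z + 2*z² (p(z) = (z² + z²) + z = 2*z² + z = z + 2*z²)
p(h(-2))*752 = ((1 + (2/7)*(-2)² + (16/7)*(-2))*(1 + 2*(1 + (2/7)*(-2)² + (16/7)*(-2))))*752 = ((1 + (2/7)*4 - 32/7)*(1 + 2*(1 + (2/7)*4 - 32/7)))*752 = ((1 + 8/7 - 32/7)*(1 + 2*(1 + 8/7 - 32/7)))*752 = -17*(1 + 2*(-17/7))/7*752 = -17*(1 - 34/7)/7*752 = -17/7*(-27/7)*752 = (459/49)*752 = 345168/49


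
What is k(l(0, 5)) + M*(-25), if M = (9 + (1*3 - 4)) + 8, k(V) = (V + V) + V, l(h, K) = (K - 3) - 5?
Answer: -409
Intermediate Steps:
l(h, K) = -8 + K (l(h, K) = (-3 + K) - 5 = -8 + K)
k(V) = 3*V (k(V) = 2*V + V = 3*V)
M = 16 (M = (9 + (3 - 4)) + 8 = (9 - 1) + 8 = 8 + 8 = 16)
k(l(0, 5)) + M*(-25) = 3*(-8 + 5) + 16*(-25) = 3*(-3) - 400 = -9 - 400 = -409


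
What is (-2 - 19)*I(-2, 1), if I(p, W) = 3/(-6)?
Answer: 21/2 ≈ 10.500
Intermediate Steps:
I(p, W) = -½ (I(p, W) = 3*(-⅙) = -½)
(-2 - 19)*I(-2, 1) = (-2 - 19)*(-½) = -21*(-½) = 21/2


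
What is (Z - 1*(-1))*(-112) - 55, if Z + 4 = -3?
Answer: 617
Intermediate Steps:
Z = -7 (Z = -4 - 3 = -7)
(Z - 1*(-1))*(-112) - 55 = (-7 - 1*(-1))*(-112) - 55 = (-7 + 1)*(-112) - 55 = -6*(-112) - 55 = 672 - 55 = 617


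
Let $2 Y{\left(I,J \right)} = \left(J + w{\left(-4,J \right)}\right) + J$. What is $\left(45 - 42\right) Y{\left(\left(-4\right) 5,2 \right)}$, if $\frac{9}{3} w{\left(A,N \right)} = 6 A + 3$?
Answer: $- \frac{9}{2} \approx -4.5$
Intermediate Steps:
$w{\left(A,N \right)} = 1 + 2 A$ ($w{\left(A,N \right)} = \frac{6 A + 3}{3} = \frac{3 + 6 A}{3} = 1 + 2 A$)
$Y{\left(I,J \right)} = - \frac{7}{2} + J$ ($Y{\left(I,J \right)} = \frac{\left(J + \left(1 + 2 \left(-4\right)\right)\right) + J}{2} = \frac{\left(J + \left(1 - 8\right)\right) + J}{2} = \frac{\left(J - 7\right) + J}{2} = \frac{\left(-7 + J\right) + J}{2} = \frac{-7 + 2 J}{2} = - \frac{7}{2} + J$)
$\left(45 - 42\right) Y{\left(\left(-4\right) 5,2 \right)} = \left(45 - 42\right) \left(- \frac{7}{2} + 2\right) = 3 \left(- \frac{3}{2}\right) = - \frac{9}{2}$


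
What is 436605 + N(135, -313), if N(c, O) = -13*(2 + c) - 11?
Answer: 434813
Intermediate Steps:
N(c, O) = -37 - 13*c (N(c, O) = (-26 - 13*c) - 11 = -37 - 13*c)
436605 + N(135, -313) = 436605 + (-37 - 13*135) = 436605 + (-37 - 1755) = 436605 - 1792 = 434813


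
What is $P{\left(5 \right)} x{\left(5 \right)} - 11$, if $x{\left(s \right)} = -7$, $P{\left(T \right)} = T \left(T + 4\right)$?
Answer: $-326$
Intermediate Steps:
$P{\left(T \right)} = T \left(4 + T\right)$
$P{\left(5 \right)} x{\left(5 \right)} - 11 = 5 \left(4 + 5\right) \left(-7\right) - 11 = 5 \cdot 9 \left(-7\right) - 11 = 45 \left(-7\right) - 11 = -315 - 11 = -326$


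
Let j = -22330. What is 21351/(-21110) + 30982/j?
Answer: -3230851/1346818 ≈ -2.3989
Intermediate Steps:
21351/(-21110) + 30982/j = 21351/(-21110) + 30982/(-22330) = 21351*(-1/21110) + 30982*(-1/22330) = -21351/21110 - 2213/1595 = -3230851/1346818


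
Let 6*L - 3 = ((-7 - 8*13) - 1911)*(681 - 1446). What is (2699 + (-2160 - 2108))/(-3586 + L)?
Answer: -3138/508439 ≈ -0.0061718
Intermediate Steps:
L = 515611/2 (L = 1/2 + (((-7 - 8*13) - 1911)*(681 - 1446))/6 = 1/2 + (((-7 - 104) - 1911)*(-765))/6 = 1/2 + ((-111 - 1911)*(-765))/6 = 1/2 + (-2022*(-765))/6 = 1/2 + (1/6)*1546830 = 1/2 + 257805 = 515611/2 ≈ 2.5781e+5)
(2699 + (-2160 - 2108))/(-3586 + L) = (2699 + (-2160 - 2108))/(-3586 + 515611/2) = (2699 - 4268)/(508439/2) = -1569*2/508439 = -3138/508439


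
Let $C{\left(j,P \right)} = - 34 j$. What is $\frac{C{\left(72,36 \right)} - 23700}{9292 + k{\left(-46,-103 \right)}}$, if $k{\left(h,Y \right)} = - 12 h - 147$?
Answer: $- \frac{26148}{9697} \approx -2.6965$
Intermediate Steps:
$k{\left(h,Y \right)} = -147 - 12 h$
$\frac{C{\left(72,36 \right)} - 23700}{9292 + k{\left(-46,-103 \right)}} = \frac{\left(-34\right) 72 - 23700}{9292 - -405} = \frac{-2448 - 23700}{9292 + \left(-147 + 552\right)} = - \frac{26148}{9292 + 405} = - \frac{26148}{9697}$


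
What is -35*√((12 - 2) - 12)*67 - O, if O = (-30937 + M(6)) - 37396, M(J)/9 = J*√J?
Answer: 68333 - 54*√6 - 2345*I*√2 ≈ 68201.0 - 3316.3*I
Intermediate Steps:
M(J) = 9*J^(3/2) (M(J) = 9*(J*√J) = 9*J^(3/2))
O = -68333 + 54*√6 (O = (-30937 + 9*6^(3/2)) - 37396 = (-30937 + 9*(6*√6)) - 37396 = (-30937 + 54*√6) - 37396 = -68333 + 54*√6 ≈ -68201.)
-35*√((12 - 2) - 12)*67 - O = -35*√((12 - 2) - 12)*67 - (-68333 + 54*√6) = -35*√(10 - 12)*67 + (68333 - 54*√6) = -35*I*√2*67 + (68333 - 54*√6) = -2345*I*√2 + (68333 - 54*√6) = 68333 - 54*√6 - 2345*I*√2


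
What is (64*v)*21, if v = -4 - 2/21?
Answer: -5504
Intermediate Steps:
v = -86/21 (v = -4 - 2*1/21 = -4 - 2/21 = -86/21 ≈ -4.0952)
(64*v)*21 = (64*(-86/21))*21 = -5504/21*21 = -5504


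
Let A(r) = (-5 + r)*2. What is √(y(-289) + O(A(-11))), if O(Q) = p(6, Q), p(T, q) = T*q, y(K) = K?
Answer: I*√481 ≈ 21.932*I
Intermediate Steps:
A(r) = -10 + 2*r
O(Q) = 6*Q
√(y(-289) + O(A(-11))) = √(-289 + 6*(-10 + 2*(-11))) = √(-289 + 6*(-10 - 22)) = √(-289 + 6*(-32)) = √(-289 - 192) = √(-481) = I*√481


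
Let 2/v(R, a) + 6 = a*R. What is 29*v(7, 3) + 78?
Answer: 1228/15 ≈ 81.867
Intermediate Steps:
v(R, a) = 2/(-6 + R*a) (v(R, a) = 2/(-6 + a*R) = 2/(-6 + R*a))
29*v(7, 3) + 78 = 29*(2/(-6 + 7*3)) + 78 = 29*(2/(-6 + 21)) + 78 = 29*(2/15) + 78 = 58/15 + 78 = 1228/15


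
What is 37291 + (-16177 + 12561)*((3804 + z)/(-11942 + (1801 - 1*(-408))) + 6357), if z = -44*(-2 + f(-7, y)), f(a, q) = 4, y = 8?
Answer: -223355224137/9733 ≈ -2.2948e+7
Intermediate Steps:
z = -88 (z = -44*(-2 + 4) = -44*2 = -88)
37291 + (-16177 + 12561)*((3804 + z)/(-11942 + (1801 - 1*(-408))) + 6357) = 37291 + (-16177 + 12561)*((3804 - 88)/(-11942 + (1801 - 1*(-408))) + 6357) = 37291 - 3616*(3716/(-11942 + (1801 + 408)) + 6357) = 37291 - 3616*(3716/(-11942 + 2209) + 6357) = 37291 - 3616*(3716/(-9733) + 6357) = 37291 - 3616*(3716*(-1/9733) + 6357) = 37291 - 3616*(-3716/9733 + 6357) = 37291 - 3616*61868965/9733 = 37291 - 223718177440/9733 = -223355224137/9733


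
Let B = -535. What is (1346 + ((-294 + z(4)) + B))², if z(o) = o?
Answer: 271441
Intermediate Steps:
(1346 + ((-294 + z(4)) + B))² = (1346 + ((-294 + 4) - 535))² = (1346 + (-290 - 535))² = (1346 - 825)² = 521² = 271441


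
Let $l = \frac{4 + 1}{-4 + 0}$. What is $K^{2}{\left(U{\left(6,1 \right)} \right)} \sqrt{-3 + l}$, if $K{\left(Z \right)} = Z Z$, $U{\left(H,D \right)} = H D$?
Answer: $648 i \sqrt{17} \approx 2671.8 i$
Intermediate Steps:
$U{\left(H,D \right)} = D H$
$l = - \frac{5}{4}$ ($l = \frac{5}{-4} = 5 \left(- \frac{1}{4}\right) = - \frac{5}{4} \approx -1.25$)
$K{\left(Z \right)} = Z^{2}$
$K^{2}{\left(U{\left(6,1 \right)} \right)} \sqrt{-3 + l} = \left(\left(1 \cdot 6\right)^{2}\right)^{2} \sqrt{-3 - \frac{5}{4}} = \left(6^{2}\right)^{2} \sqrt{- \frac{17}{4}} = 36^{2} \frac{i \sqrt{17}}{2} = 1296 \frac{i \sqrt{17}}{2} = 648 i \sqrt{17}$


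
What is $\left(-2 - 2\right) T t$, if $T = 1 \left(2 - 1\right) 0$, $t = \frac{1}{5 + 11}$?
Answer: $0$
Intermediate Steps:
$t = \frac{1}{16} \approx 0.0625$
$T = 0$ ($T = 1 \cdot 1 \cdot 0 = 1 \cdot 0 = 0$)
$\left(-2 - 2\right) T t = \left(-2 - 2\right) 0 \cdot \frac{1}{16} = \left(-4\right) 0 \cdot \frac{1}{16} = 0 \cdot \frac{1}{16} = 0$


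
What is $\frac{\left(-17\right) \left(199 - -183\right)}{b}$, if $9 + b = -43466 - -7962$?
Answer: $\frac{382}{2089} \approx 0.18286$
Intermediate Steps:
$b = -35513$ ($b = -9 - 35504 = -35513$)
$\frac{\left(-17\right) \left(199 - -183\right)}{b} = \frac{\left(-17\right) \left(199 - -183\right)}{-35513} = - 17 \left(199 + 183\right) \left(- \frac{1}{35513}\right) = \left(-17\right) 382 \left(- \frac{1}{35513}\right) = \left(-6494\right) \left(- \frac{1}{35513}\right) = \frac{382}{2089}$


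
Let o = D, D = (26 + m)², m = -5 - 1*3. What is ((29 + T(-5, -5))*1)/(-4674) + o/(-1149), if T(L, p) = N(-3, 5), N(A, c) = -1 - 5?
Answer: -513601/1790142 ≈ -0.28691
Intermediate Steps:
N(A, c) = -6
T(L, p) = -6
m = -8 (m = -5 - 3 = -8)
D = 324 (D = (26 - 8)² = 18² = 324)
o = 324
((29 + T(-5, -5))*1)/(-4674) + o/(-1149) = ((29 - 6)*1)/(-4674) + 324/(-1149) = (23*1)*(-1/4674) + 324*(-1/1149) = 23*(-1/4674) - 108/383 = -23/4674 - 108/383 = -513601/1790142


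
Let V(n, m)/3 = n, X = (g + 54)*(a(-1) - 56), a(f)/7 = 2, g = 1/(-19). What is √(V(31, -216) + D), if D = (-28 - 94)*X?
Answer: 3*√11091497/19 ≈ 525.85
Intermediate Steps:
g = -1/19 ≈ -0.052632
a(f) = 14 (a(f) = 7*2 = 14)
X = -43050/19 (X = (-1/19 + 54)*(14 - 56) = (1025/19)*(-42) = -43050/19 ≈ -2265.8)
V(n, m) = 3*n
D = 5252100/19 (D = (-28 - 94)*(-43050/19) = -122*(-43050/19) = 5252100/19 ≈ 2.7643e+5)
√(V(31, -216) + D) = √(3*31 + 5252100/19) = √(93 + 5252100/19) = √(5253867/19) = 3*√11091497/19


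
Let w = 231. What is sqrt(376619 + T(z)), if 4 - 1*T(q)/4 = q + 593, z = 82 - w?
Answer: 3*sqrt(41651) ≈ 612.26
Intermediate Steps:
z = -149 (z = 82 - 1*231 = 82 - 231 = -149)
T(q) = -2356 - 4*q (T(q) = 16 - 4*(q + 593) = 16 - 4*(593 + q) = 16 + (-2372 - 4*q) = -2356 - 4*q)
sqrt(376619 + T(z)) = sqrt(376619 + (-2356 - 4*(-149))) = sqrt(376619 + (-2356 + 596)) = sqrt(376619 - 1760) = sqrt(374859) = 3*sqrt(41651)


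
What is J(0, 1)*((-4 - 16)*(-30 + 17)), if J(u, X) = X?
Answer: 260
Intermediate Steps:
J(0, 1)*((-4 - 16)*(-30 + 17)) = 1*((-4 - 16)*(-30 + 17)) = 1*(-20*(-13)) = 1*260 = 260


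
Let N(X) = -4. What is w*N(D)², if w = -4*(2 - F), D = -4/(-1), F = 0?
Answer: -128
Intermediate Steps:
D = 4 (D = -4*(-1) = 4)
w = -8 (w = -4*(2 - 1*0) = -4*(2 + 0) = -4*2 = -8)
w*N(D)² = -8*(-4)² = -8*16 = -128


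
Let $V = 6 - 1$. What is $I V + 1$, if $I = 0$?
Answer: $1$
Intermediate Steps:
$V = 5$
$I V + 1 = 0 \cdot 5 + 1 = 0 + 1 = 1$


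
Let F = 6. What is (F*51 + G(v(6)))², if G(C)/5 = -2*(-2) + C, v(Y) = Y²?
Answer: 256036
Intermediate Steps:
G(C) = 20 + 5*C (G(C) = 5*(-2*(-2) + C) = 5*(4 + C) = 20 + 5*C)
(F*51 + G(v(6)))² = (6*51 + (20 + 5*6²))² = (306 + (20 + 5*36))² = (306 + (20 + 180))² = (306 + 200)² = 506² = 256036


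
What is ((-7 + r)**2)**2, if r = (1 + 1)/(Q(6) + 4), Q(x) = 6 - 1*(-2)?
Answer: 2825761/1296 ≈ 2180.4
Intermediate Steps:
Q(x) = 8 (Q(x) = 6 + 2 = 8)
r = 1/6 (r = (1 + 1)/(8 + 4) = 2/12 = 2*(1/12) = 1/6 ≈ 0.16667)
((-7 + r)**2)**2 = ((-7 + 1/6)**2)**2 = ((-41/6)**2)**2 = (1681/36)**2 = 2825761/1296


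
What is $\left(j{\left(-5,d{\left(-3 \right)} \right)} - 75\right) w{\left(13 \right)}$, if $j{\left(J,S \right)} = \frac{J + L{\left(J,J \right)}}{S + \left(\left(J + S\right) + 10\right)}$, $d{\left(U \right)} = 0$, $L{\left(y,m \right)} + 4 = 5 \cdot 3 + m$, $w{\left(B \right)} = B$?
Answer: $- \frac{4862}{5} \approx -972.4$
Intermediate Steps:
$L{\left(y,m \right)} = 11 + m$ ($L{\left(y,m \right)} = -4 + \left(5 \cdot 3 + m\right) = -4 + \left(15 + m\right) = 11 + m$)
$j{\left(J,S \right)} = \frac{11 + 2 J}{10 + J + 2 S}$ ($j{\left(J,S \right)} = \frac{J + \left(11 + J\right)}{S + \left(\left(J + S\right) + 10\right)} = \frac{11 + 2 J}{S + \left(10 + J + S\right)} = \frac{11 + 2 J}{10 + J + 2 S}$)
$\left(j{\left(-5,d{\left(-3 \right)} \right)} - 75\right) w{\left(13 \right)} = \left(\frac{11 + 2 \left(-5\right)}{10 - 5 + 2 \cdot 0} - 75\right) 13 = \left(\frac{11 - 10}{10 - 5 + 0} - 75\right) 13 = \left(\frac{1}{5} \cdot 1 - 75\right) 13 = \left(\frac{1}{5} - 75\right) 13 = \left(- \frac{374}{5}\right) 13 = - \frac{4862}{5}$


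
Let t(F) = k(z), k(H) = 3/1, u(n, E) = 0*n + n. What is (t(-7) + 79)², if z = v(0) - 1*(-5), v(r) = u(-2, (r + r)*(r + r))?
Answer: 6724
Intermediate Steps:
u(n, E) = n (u(n, E) = 0 + n = n)
v(r) = -2
z = 3 (z = -2 - 1*(-5) = -2 + 5 = 3)
k(H) = 3 (k(H) = 3*1 = 3)
t(F) = 3
(t(-7) + 79)² = (3 + 79)² = 82² = 6724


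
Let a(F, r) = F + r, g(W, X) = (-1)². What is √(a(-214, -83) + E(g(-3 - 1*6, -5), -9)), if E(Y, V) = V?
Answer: 3*I*√34 ≈ 17.493*I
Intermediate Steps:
g(W, X) = 1
√(a(-214, -83) + E(g(-3 - 1*6, -5), -9)) = √((-214 - 83) - 9) = √(-297 - 9) = √(-306) = 3*I*√34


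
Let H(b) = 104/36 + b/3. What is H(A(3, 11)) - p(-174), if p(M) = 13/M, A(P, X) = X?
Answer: 3461/522 ≈ 6.6303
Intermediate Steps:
H(b) = 26/9 + b/3 (H(b) = 104*(1/36) + b*(⅓) = 26/9 + b/3)
H(A(3, 11)) - p(-174) = (26/9 + (⅓)*11) - 13/(-174) = (26/9 + 11/3) - 13*(-1)/174 = 59/9 - 1*(-13/174) = 59/9 + 13/174 = 3461/522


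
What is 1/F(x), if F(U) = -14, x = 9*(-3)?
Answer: -1/14 ≈ -0.071429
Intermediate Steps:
x = -27
1/F(x) = 1/(-14) = -1/14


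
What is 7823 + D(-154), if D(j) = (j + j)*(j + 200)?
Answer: -6345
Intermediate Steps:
D(j) = 2*j*(200 + j) (D(j) = (2*j)*(200 + j) = 2*j*(200 + j))
7823 + D(-154) = 7823 + 2*(-154)*(200 - 154) = 7823 + 2*(-154)*46 = 7823 - 14168 = -6345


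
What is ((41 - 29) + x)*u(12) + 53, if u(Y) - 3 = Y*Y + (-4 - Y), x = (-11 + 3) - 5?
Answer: -78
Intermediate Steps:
x = -13 (x = -8 - 5 = -13)
u(Y) = -1 + Y² - Y (u(Y) = 3 + (Y*Y + (-4 - Y)) = 3 + (Y² + (-4 - Y)) = 3 + (-4 + Y² - Y) = -1 + Y² - Y)
((41 - 29) + x)*u(12) + 53 = ((41 - 29) - 13)*(-1 + 12² - 1*12) + 53 = (12 - 13)*(-1 + 144 - 12) + 53 = -1*131 + 53 = -131 + 53 = -78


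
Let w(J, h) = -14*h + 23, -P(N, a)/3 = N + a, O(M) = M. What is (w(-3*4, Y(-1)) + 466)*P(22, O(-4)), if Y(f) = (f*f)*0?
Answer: -26406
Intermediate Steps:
Y(f) = 0 (Y(f) = f**2*0 = 0)
P(N, a) = -3*N - 3*a (P(N, a) = -3*(N + a) = -3*N - 3*a)
w(J, h) = 23 - 14*h
(w(-3*4, Y(-1)) + 466)*P(22, O(-4)) = ((23 - 14*0) + 466)*(-3*22 - 3*(-4)) = ((23 + 0) + 466)*(-66 + 12) = (23 + 466)*(-54) = 489*(-54) = -26406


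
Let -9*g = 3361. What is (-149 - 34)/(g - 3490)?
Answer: 1647/34771 ≈ 0.047367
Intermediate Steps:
g = -3361/9 (g = -⅑*3361 = -3361/9 ≈ -373.44)
(-149 - 34)/(g - 3490) = (-149 - 34)/(-3361/9 - 3490) = -183/(-34771/9) = -183*(-9/34771) = 1647/34771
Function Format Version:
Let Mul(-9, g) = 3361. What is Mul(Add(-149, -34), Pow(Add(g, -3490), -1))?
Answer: Rational(1647, 34771) ≈ 0.047367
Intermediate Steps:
g = Rational(-3361, 9) (g = Mul(Rational(-1, 9), 3361) = Rational(-3361, 9) ≈ -373.44)
Mul(Add(-149, -34), Pow(Add(g, -3490), -1)) = Mul(Add(-149, -34), Pow(Add(Rational(-3361, 9), -3490), -1)) = Mul(-183, Pow(Rational(-34771, 9), -1)) = Mul(-183, Rational(-9, 34771)) = Rational(1647, 34771)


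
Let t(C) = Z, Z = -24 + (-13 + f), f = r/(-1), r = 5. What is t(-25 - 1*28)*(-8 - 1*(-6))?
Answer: 84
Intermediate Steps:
f = -5 (f = 5/(-1) = 5*(-1) = -5)
Z = -42 (Z = -24 + (-13 - 5) = -24 - 18 = -42)
t(C) = -42
t(-25 - 1*28)*(-8 - 1*(-6)) = -42*(-8 - 1*(-6)) = -42*(-8 + 6) = -42*(-2) = 84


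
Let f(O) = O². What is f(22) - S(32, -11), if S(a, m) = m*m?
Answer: 363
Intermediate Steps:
S(a, m) = m²
f(22) - S(32, -11) = 22² - 1*(-11)² = 484 - 1*121 = 484 - 121 = 363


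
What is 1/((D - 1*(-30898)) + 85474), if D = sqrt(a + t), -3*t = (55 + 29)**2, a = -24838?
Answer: 58186/6771234787 - I*sqrt(27190)/13542469574 ≈ 8.5931e-6 - 1.2176e-8*I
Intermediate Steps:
t = -2352 (t = -(55 + 29)**2/3 = -1/3*84**2 = -1/3*7056 = -2352)
D = I*sqrt(27190) (D = sqrt(-24838 - 2352) = sqrt(-27190) = I*sqrt(27190) ≈ 164.89*I)
1/((D - 1*(-30898)) + 85474) = 1/((I*sqrt(27190) - 1*(-30898)) + 85474) = 1/((I*sqrt(27190) + 30898) + 85474) = 1/((30898 + I*sqrt(27190)) + 85474) = 1/(116372 + I*sqrt(27190))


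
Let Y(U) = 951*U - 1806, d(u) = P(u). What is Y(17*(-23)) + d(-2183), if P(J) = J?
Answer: -375830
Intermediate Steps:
d(u) = u
Y(U) = -1806 + 951*U
Y(17*(-23)) + d(-2183) = (-1806 + 951*(17*(-23))) - 2183 = (-1806 + 951*(-391)) - 2183 = (-1806 - 371841) - 2183 = -373647 - 2183 = -375830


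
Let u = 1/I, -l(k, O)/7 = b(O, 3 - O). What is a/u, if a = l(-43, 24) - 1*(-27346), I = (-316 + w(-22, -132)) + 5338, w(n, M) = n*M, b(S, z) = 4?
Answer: 216522468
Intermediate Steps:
l(k, O) = -28 (l(k, O) = -7*4 = -28)
w(n, M) = M*n
I = 7926 (I = (-316 - 132*(-22)) + 5338 = (-316 + 2904) + 5338 = 2588 + 5338 = 7926)
a = 27318 (a = -28 - 1*(-27346) = -28 + 27346 = 27318)
u = 1/7926 ≈ 0.00012617
a/u = 27318/(1/7926) = 27318*7926 = 216522468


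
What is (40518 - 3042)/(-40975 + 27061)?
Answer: -2082/773 ≈ -2.6934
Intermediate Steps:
(40518 - 3042)/(-40975 + 27061) = 37476/(-13914) = 37476*(-1/13914) = -2082/773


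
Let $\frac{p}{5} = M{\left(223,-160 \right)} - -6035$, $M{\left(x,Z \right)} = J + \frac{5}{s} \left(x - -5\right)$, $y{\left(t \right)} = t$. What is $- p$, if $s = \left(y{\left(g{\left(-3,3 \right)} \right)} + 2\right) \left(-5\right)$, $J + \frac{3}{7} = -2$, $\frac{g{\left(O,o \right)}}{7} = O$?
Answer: $- \frac{211560}{7} \approx -30223.0$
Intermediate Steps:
$g{\left(O,o \right)} = 7 O$
$J = - \frac{17}{7}$ ($J = - \frac{3}{7} - 2 = - \frac{17}{7} \approx -2.4286$)
$s = 95$ ($s = \left(7 \left(-3\right) + 2\right) \left(-5\right) = \left(-21 + 2\right) \left(-5\right) = \left(-19\right) \left(-5\right) = 95$)
$M{\left(x,Z \right)} = - \frac{288}{133} + \frac{x}{19}$ ($M{\left(x,Z \right)} = - \frac{17}{7} + \frac{5}{95} \left(x - -5\right) = - \frac{17}{7} + 5 \cdot \frac{1}{95} \left(x + 5\right) = - \frac{17}{7} + \frac{5 + x}{19} = - \frac{17}{7} + \left(\frac{5}{19} + \frac{x}{19}\right) = - \frac{288}{133} + \frac{x}{19}$)
$p = \frac{211560}{7}$ ($p = 5 \left(\left(- \frac{288}{133} + \frac{1}{19} \cdot 223\right) - -6035\right) = 5 \left(\left(- \frac{288}{133} + \frac{223}{19}\right) + 6035\right) = 5 \left(\frac{67}{7} + 6035\right) = 5 \cdot \frac{42312}{7} = \frac{211560}{7} \approx 30223.0$)
$- p = \left(-1\right) \frac{211560}{7} = - \frac{211560}{7}$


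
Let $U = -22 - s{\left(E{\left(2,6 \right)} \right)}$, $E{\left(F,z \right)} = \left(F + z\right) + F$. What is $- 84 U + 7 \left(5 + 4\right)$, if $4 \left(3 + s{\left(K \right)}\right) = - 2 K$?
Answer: $1239$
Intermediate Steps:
$E{\left(F,z \right)} = z + 2 F$
$s{\left(K \right)} = -3 - \frac{K}{2}$ ($s{\left(K \right)} = -3 + \frac{\left(-2\right) K}{4} = -3 - \frac{K}{2}$)
$U = -14$ ($U = -22 - \left(-3 - \frac{6 + 2 \cdot 2}{2}\right) = -22 - \left(-3 - \frac{6 + 4}{2}\right) = -22 - \left(-3 - 5\right) = -22 - -8 = -22 + 8 = -14$)
$- 84 U + 7 \left(5 + 4\right) = \left(-84\right) \left(-14\right) + 7 \left(5 + 4\right) = 1176 + 7 \cdot 9 = 1176 + 63 = 1239$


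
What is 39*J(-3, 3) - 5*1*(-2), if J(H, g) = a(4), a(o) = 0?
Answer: 10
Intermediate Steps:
J(H, g) = 0
39*J(-3, 3) - 5*1*(-2) = 39*0 - 5*1*(-2) = 0 - 5*(-2) = 0 + 10 = 10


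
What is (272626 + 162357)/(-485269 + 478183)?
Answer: -434983/7086 ≈ -61.386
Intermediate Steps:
(272626 + 162357)/(-485269 + 478183) = 434983/(-7086) = 434983*(-1/7086) = -434983/7086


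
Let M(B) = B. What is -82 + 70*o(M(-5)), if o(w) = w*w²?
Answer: -8832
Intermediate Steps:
o(w) = w³
-82 + 70*o(M(-5)) = -82 + 70*(-5)³ = -82 + 70*(-125) = -82 - 8750 = -8832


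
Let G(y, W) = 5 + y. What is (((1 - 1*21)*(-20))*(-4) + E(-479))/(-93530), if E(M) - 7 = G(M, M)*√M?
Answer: 1593/93530 + 237*I*√479/46765 ≈ 0.017032 + 0.11092*I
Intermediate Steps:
E(M) = 7 + √M*(5 + M) (E(M) = 7 + (5 + M)*√M = 7 + √M*(5 + M))
(((1 - 1*21)*(-20))*(-4) + E(-479))/(-93530) = (((1 - 1*21)*(-20))*(-4) + (7 + √(-479)*(5 - 479)))/(-93530) = (((1 - 21)*(-20))*(-4) + (7 + (I*√479)*(-474)))*(-1/93530) = (-20*(-20)*(-4) + (7 - 474*I*√479))*(-1/93530) = (400*(-4) + (7 - 474*I*√479))*(-1/93530) = (-1600 + (7 - 474*I*√479))*(-1/93530) = (-1593 - 474*I*√479)*(-1/93530) = 1593/93530 + 237*I*√479/46765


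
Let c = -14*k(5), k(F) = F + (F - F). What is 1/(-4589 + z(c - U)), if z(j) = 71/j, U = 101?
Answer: -171/784790 ≈ -0.00021789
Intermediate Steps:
k(F) = F (k(F) = F + 0 = F)
c = -70 (c = -14*5 = -70)
1/(-4589 + z(c - U)) = 1/(-4589 + 71/(-70 - 1*101)) = 1/(-4589 + 71/(-70 - 101)) = 1/(-4589 + 71/(-171)) = 1/(-4589 + 71*(-1/171)) = 1/(-4589 - 71/171) = 1/(-784790/171) = -171/784790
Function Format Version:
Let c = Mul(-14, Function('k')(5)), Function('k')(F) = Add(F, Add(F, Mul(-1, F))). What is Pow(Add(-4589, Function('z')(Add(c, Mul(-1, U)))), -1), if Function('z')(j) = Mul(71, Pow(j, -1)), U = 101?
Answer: Rational(-171, 784790) ≈ -0.00021789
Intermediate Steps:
Function('k')(F) = F (Function('k')(F) = Add(F, 0) = F)
c = -70 (c = Mul(-14, 5) = -70)
Pow(Add(-4589, Function('z')(Add(c, Mul(-1, U)))), -1) = Pow(Add(-4589, Mul(71, Pow(Add(-70, Mul(-1, 101)), -1))), -1) = Pow(Add(-4589, Mul(71, Pow(Add(-70, -101), -1))), -1) = Pow(Add(-4589, Mul(71, Pow(-171, -1))), -1) = Pow(Add(-4589, Mul(71, Rational(-1, 171))), -1) = Pow(Add(-4589, Rational(-71, 171)), -1) = Pow(Rational(-784790, 171), -1) = Rational(-171, 784790)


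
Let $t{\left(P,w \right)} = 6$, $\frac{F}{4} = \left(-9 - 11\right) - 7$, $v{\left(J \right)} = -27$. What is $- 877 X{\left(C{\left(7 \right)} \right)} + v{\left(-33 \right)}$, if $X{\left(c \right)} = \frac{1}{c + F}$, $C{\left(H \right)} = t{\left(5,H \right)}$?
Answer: $- \frac{1877}{102} \approx -18.402$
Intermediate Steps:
$F = -108$ ($F = 4 \left(\left(-9 - 11\right) - 7\right) = 4 \left(-20 - 7\right) = 4 \left(-27\right) = -108$)
$C{\left(H \right)} = 6$
$X{\left(c \right)} = \frac{1}{-108 + c}$ ($X{\left(c \right)} = \frac{1}{c - 108} = \frac{1}{-108 + c}$)
$- 877 X{\left(C{\left(7 \right)} \right)} + v{\left(-33 \right)} = - \frac{877}{-108 + 6} - 27 = - \frac{877}{-102} - 27 = \left(-877\right) \left(- \frac{1}{102}\right) - 27 = \frac{877}{102} - 27 = - \frac{1877}{102}$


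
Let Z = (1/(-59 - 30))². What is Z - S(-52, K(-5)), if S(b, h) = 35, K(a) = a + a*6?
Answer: -277234/7921 ≈ -35.000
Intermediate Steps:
K(a) = 7*a (K(a) = a + 6*a = 7*a)
Z = 1/7921 (Z = (1/(-89))² = (-1/89)² = 1/7921 ≈ 0.00012625)
Z - S(-52, K(-5)) = 1/7921 - 1*35 = 1/7921 - 35 = -277234/7921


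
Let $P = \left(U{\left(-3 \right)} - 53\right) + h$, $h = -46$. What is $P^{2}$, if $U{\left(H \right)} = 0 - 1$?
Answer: $10000$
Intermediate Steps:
$U{\left(H \right)} = -1$
$P = -100$ ($P = \left(-1 - 53\right) - 46 = -54 - 46 = -100$)
$P^{2} = \left(-100\right)^{2} = 10000$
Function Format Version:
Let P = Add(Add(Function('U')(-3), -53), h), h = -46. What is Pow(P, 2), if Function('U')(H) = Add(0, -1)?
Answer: 10000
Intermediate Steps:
Function('U')(H) = -1
P = -100 (P = Add(Add(-1, -53), -46) = Add(-54, -46) = -100)
Pow(P, 2) = Pow(-100, 2) = 10000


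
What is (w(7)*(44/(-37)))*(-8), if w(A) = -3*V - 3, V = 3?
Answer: -4224/37 ≈ -114.16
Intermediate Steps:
w(A) = -12 (w(A) = -3*3 - 3 = -9 - 3 = -12)
(w(7)*(44/(-37)))*(-8) = -528/(-37)*(-8) = -528*(-1)/37*(-8) = -12*(-44/37)*(-8) = (528/37)*(-8) = -4224/37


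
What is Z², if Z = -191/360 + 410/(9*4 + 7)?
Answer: 19428735769/239630400 ≈ 81.078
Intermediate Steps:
Z = 139387/15480 (Z = -191*1/360 + 410/(36 + 7) = -191/360 + 410/43 = 139387/15480 ≈ 9.0043)
Z² = (139387/15480)² = 19428735769/239630400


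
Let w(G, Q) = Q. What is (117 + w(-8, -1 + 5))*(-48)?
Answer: -5808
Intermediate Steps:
(117 + w(-8, -1 + 5))*(-48) = (117 + (-1 + 5))*(-48) = (117 + 4)*(-48) = 121*(-48) = -5808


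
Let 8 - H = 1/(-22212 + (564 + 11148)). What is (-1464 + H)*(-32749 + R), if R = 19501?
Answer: 16877950896/875 ≈ 1.9289e+7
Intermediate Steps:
H = 84001/10500 (H = 8 - 1/(-22212 + (564 + 11148)) = 8 - 1/(-22212 + 11712) = 8 - 1/(-10500) = 8 - 1*(-1/10500) = 8 + 1/10500 = 84001/10500 ≈ 8.0001)
(-1464 + H)*(-32749 + R) = (-1464 + 84001/10500)*(-32749 + 19501) = -15287999/10500*(-13248) = 16877950896/875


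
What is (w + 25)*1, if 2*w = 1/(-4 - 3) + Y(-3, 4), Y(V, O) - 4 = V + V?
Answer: 335/14 ≈ 23.929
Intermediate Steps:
Y(V, O) = 4 + 2*V (Y(V, O) = 4 + (V + V) = 4 + 2*V)
w = -15/14 (w = (1/(-4 - 3) + (4 + 2*(-3)))/2 = (1/(-7) + (4 - 6))/2 = (-⅐*1 - 2)/2 = (-⅐ - 2)/2 = (½)*(-15/7) = -15/14 ≈ -1.0714)
(w + 25)*1 = (-15/14 + 25)*1 = (335/14)*1 = 335/14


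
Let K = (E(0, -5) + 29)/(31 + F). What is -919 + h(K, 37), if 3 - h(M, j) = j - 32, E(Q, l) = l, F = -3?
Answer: -921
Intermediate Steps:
K = 6/7 (K = (-5 + 29)/(31 - 3) = 24/28 = 24*(1/28) = 6/7 ≈ 0.85714)
h(M, j) = 35 - j (h(M, j) = 3 - (j - 32) = 3 - (-32 + j) = 3 + (32 - j) = 35 - j)
-919 + h(K, 37) = -919 + (35 - 1*37) = -919 + (35 - 37) = -919 - 2 = -921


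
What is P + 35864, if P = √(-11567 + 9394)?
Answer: 35864 + I*√2173 ≈ 35864.0 + 46.615*I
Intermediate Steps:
P = I*√2173 (P = √(-2173) = I*√2173 ≈ 46.615*I)
P + 35864 = I*√2173 + 35864 = 35864 + I*√2173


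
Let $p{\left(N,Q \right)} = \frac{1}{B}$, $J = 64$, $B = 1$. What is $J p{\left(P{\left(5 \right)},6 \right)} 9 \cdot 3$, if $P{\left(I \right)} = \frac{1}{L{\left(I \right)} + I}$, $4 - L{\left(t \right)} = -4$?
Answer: $1728$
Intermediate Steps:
$L{\left(t \right)} = 8$ ($L{\left(t \right)} = 4 - -4 = 4 + 4 = 8$)
$P{\left(I \right)} = \frac{1}{8 + I}$
$p{\left(N,Q \right)} = 1$ ($p{\left(N,Q \right)} = 1^{-1} = 1$)
$J p{\left(P{\left(5 \right)},6 \right)} 9 \cdot 3 = 64 \cdot 1 \cdot 9 \cdot 3 = 64 \cdot 27 = 1728$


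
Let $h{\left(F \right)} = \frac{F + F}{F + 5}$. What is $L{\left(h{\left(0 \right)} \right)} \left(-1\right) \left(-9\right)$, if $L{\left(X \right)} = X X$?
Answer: $0$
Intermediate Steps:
$h{\left(F \right)} = \frac{2 F}{5 + F}$
$L{\left(X \right)} = X^{2}$
$L{\left(h{\left(0 \right)} \right)} \left(-1\right) \left(-9\right) = \left(2 \cdot 0 \frac{1}{5 + 0}\right)^{2} \left(-1\right) \left(-9\right) = \left(2 \cdot 0 \cdot \frac{1}{5}\right)^{2} \left(-1\right) \left(-9\right) = 0^{2} \left(-1\right) \left(-9\right) = 0 \left(-1\right) \left(-9\right) = 0 \left(-9\right) = 0$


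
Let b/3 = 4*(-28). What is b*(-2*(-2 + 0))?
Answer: -1344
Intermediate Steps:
b = -336 (b = 3*(4*(-28)) = 3*(-112) = -336)
b*(-2*(-2 + 0)) = -(-672)*(-2 + 0) = -(-672)*(-2) = -336*4 = -1344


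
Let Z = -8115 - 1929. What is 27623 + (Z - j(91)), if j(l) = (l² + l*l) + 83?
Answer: 934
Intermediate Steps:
Z = -10044
j(l) = 83 + 2*l² (j(l) = (l² + l²) + 83 = 2*l² + 83 = 83 + 2*l²)
27623 + (Z - j(91)) = 27623 + (-10044 - (83 + 2*91²)) = 27623 + (-10044 - (83 + 2*8281)) = 27623 + (-10044 - (83 + 16562)) = 27623 + (-10044 - 1*16645) = 27623 + (-10044 - 16645) = 27623 - 26689 = 934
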